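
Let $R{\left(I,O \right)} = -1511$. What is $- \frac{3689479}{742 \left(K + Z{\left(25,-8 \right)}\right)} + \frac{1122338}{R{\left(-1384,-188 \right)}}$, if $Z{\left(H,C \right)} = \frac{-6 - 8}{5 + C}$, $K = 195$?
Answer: $- \frac{515556511111}{671576038} \approx -767.68$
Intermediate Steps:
$Z{\left(H,C \right)} = - \frac{14}{5 + C}$
$- \frac{3689479}{742 \left(K + Z{\left(25,-8 \right)}\right)} + \frac{1122338}{R{\left(-1384,-188 \right)}} = - \frac{3689479}{742 \left(195 - \frac{14}{5 - 8}\right)} + \frac{1122338}{-1511} = - \frac{3689479}{742 \left(195 - \frac{14}{-3}\right)} + 1122338 \left(- \frac{1}{1511}\right) = - \frac{3689479}{742 \left(195 - - \frac{14}{3}\right)} - \frac{1122338}{1511} = - \frac{3689479}{742 \left(195 + \frac{14}{3}\right)} - \frac{1122338}{1511} = - \frac{3689479}{742 \cdot \frac{599}{3}} - \frac{1122338}{1511} = - \frac{3689479}{\frac{444458}{3}} - \frac{1122338}{1511} = \left(-3689479\right) \frac{3}{444458} - \frac{1122338}{1511} = - \frac{11068437}{444458} - \frac{1122338}{1511} = - \frac{515556511111}{671576038}$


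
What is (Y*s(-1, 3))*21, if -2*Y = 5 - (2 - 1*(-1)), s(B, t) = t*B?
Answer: 63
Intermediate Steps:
s(B, t) = B*t
Y = -1 (Y = -(5 - (2 - 1*(-1)))/2 = -(5 - (2 + 1))/2 = -(5 - 1*3)/2 = -(5 - 3)/2 = -1/2*2 = -1)
(Y*s(-1, 3))*21 = -(-1)*3*21 = -1*(-3)*21 = 3*21 = 63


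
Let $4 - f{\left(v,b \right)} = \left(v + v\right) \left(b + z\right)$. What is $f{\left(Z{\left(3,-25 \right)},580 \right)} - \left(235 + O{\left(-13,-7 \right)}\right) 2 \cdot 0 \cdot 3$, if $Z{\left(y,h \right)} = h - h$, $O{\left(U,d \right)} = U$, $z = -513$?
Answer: $4$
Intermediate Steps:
$Z{\left(y,h \right)} = 0$
$f{\left(v,b \right)} = 4 - 2 v \left(-513 + b\right)$ ($f{\left(v,b \right)} = 4 - \left(v + v\right) \left(b - 513\right) = 4 - 2 v \left(-513 + b\right)$)
$f{\left(Z{\left(3,-25 \right)},580 \right)} - \left(235 + O{\left(-13,-7 \right)}\right) 2 \cdot 0 \cdot 3 = \left(4 + 1026 \cdot 0 - 1160 \cdot 0\right) - \left(235 - 13\right) 2 \cdot 0 \cdot 3 = \left(4 + 0 + 0\right) - 222 \cdot 0 \cdot 3 = 4 - 222 \cdot 0 = 4 - 0 = 4 + 0 = 4$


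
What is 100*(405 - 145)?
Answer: 26000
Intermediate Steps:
100*(405 - 145) = 100*260 = 26000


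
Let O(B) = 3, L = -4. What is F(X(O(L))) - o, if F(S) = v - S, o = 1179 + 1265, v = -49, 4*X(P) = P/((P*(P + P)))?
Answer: -59833/24 ≈ -2493.0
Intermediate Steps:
X(P) = 1/(8*P) (X(P) = (P/((P*(P + P))))/4 = (P/((P*(2*P))))/4 = (P/((2*P**2)))/4 = (P*(1/(2*P**2)))/4 = (1/(2*P))/4 = 1/(8*P))
o = 2444
F(S) = -49 - S
F(X(O(L))) - o = (-49 - 1/(8*3)) - 1*2444 = (-49 - 1/(8*3)) - 2444 = (-49 - 1*1/24) - 2444 = (-49 - 1/24) - 2444 = -1177/24 - 2444 = -59833/24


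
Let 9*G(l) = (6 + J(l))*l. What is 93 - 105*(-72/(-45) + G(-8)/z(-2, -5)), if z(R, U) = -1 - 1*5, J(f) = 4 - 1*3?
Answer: -1655/9 ≈ -183.89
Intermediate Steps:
J(f) = 1 (J(f) = 4 - 3 = 1)
z(R, U) = -6 (z(R, U) = -1 - 5 = -6)
G(l) = 7*l/9 (G(l) = ((6 + 1)*l)/9 = (7*l)/9 = 7*l/9)
93 - 105*(-72/(-45) + G(-8)/z(-2, -5)) = 93 - 105*(-72/(-45) + ((7/9)*(-8))/(-6)) = 93 - 105*(-72*(-1/45) - 56/9*(-⅙)) = 93 - 105*(8/5 + 28/27) = 93 - 105*356/135 = 93 - 2492/9 = -1655/9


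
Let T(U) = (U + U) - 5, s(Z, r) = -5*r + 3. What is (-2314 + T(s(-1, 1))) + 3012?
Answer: 689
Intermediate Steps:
s(Z, r) = 3 - 5*r
T(U) = -5 + 2*U (T(U) = 2*U - 5 = -5 + 2*U)
(-2314 + T(s(-1, 1))) + 3012 = (-2314 + (-5 + 2*(3 - 5*1))) + 3012 = (-2314 + (-5 + 2*(3 - 5))) + 3012 = (-2314 + (-5 + 2*(-2))) + 3012 = (-2314 + (-5 - 4)) + 3012 = (-2314 - 9) + 3012 = -2323 + 3012 = 689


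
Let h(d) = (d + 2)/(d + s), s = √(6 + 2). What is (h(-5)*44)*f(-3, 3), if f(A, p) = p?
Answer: 1980/17 + 792*√2/17 ≈ 182.36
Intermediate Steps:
s = 2*√2 (s = √8 = 2*√2 ≈ 2.8284)
h(d) = (2 + d)/(d + 2*√2) (h(d) = (d + 2)/(d + 2*√2) = (2 + d)/(d + 2*√2))
(h(-5)*44)*f(-3, 3) = (((2 - 5)/(-5 + 2*√2))*44)*3 = ((-3/(-5 + 2*√2))*44)*3 = (-3/(-5 + 2*√2)*44)*3 = -132/(-5 + 2*√2)*3 = -396/(-5 + 2*√2)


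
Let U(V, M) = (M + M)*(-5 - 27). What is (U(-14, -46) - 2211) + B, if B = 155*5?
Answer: 1508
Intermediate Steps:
U(V, M) = -64*M (U(V, M) = (2*M)*(-32) = -64*M)
B = 775
(U(-14, -46) - 2211) + B = (-64*(-46) - 2211) + 775 = (2944 - 2211) + 775 = 733 + 775 = 1508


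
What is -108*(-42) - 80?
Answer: 4456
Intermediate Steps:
-108*(-42) - 80 = 4536 - 80 = 4456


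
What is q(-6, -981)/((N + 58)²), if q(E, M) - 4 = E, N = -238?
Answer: -1/16200 ≈ -6.1728e-5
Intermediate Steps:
q(E, M) = 4 + E
q(-6, -981)/((N + 58)²) = (4 - 6)/((-238 + 58)²) = -2/((-180)²) = -2/32400 = -2*1/32400 = -1/16200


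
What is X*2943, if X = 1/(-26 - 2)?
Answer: -2943/28 ≈ -105.11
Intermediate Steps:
X = -1/28 (X = 1/(-28) = -1/28 ≈ -0.035714)
X*2943 = -1/28*2943 = -2943/28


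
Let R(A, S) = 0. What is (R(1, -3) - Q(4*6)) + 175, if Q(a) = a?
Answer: 151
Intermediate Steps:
(R(1, -3) - Q(4*6)) + 175 = (0 - 4*6) + 175 = (0 - 1*24) + 175 = (0 - 24) + 175 = -24 + 175 = 151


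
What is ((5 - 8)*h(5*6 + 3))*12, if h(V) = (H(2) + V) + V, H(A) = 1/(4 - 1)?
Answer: -2388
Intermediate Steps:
H(A) = ⅓ (H(A) = 1/3 = ⅓)
h(V) = ⅓ + 2*V (h(V) = (⅓ + V) + V = ⅓ + 2*V)
((5 - 8)*h(5*6 + 3))*12 = ((5 - 8)*(⅓ + 2*(5*6 + 3)))*12 = -3*(⅓ + 2*(30 + 3))*12 = -3*(⅓ + 2*33)*12 = -3*(⅓ + 66)*12 = -3*199/3*12 = -199*12 = -2388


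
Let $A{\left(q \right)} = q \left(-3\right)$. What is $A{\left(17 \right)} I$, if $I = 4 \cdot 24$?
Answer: $-4896$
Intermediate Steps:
$A{\left(q \right)} = - 3 q$
$I = 96$
$A{\left(17 \right)} I = \left(-3\right) 17 \cdot 96 = \left(-51\right) 96 = -4896$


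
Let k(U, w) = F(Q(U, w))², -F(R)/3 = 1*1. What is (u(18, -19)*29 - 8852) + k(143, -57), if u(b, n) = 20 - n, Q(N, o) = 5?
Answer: -7712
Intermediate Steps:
F(R) = -3
k(U, w) = 9 (k(U, w) = (-3)² = 9)
(u(18, -19)*29 - 8852) + k(143, -57) = ((20 - 1*(-19))*29 - 8852) + 9 = ((20 + 19)*29 - 8852) + 9 = (39*29 - 8852) + 9 = (1131 - 8852) + 9 = -7721 + 9 = -7712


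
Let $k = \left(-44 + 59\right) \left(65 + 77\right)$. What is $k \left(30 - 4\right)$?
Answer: $55380$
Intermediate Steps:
$k = 2130$ ($k = 15 \cdot 142 = 2130$)
$k \left(30 - 4\right) = 2130 \left(30 - 4\right) = 2130 \cdot 26 = 55380$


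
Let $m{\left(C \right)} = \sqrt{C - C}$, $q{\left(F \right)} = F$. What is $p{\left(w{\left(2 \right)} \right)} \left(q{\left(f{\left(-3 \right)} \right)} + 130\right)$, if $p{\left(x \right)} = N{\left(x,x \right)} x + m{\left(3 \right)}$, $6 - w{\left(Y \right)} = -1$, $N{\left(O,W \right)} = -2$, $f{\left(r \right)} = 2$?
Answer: $-1848$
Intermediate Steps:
$w{\left(Y \right)} = 7$ ($w{\left(Y \right)} = 6 - -1 = 6 + 1 = 7$)
$m{\left(C \right)} = 0$ ($m{\left(C \right)} = \sqrt{0} = 0$)
$p{\left(x \right)} = - 2 x$ ($p{\left(x \right)} = - 2 x + 0 = - 2 x$)
$p{\left(w{\left(2 \right)} \right)} \left(q{\left(f{\left(-3 \right)} \right)} + 130\right) = \left(-2\right) 7 \left(2 + 130\right) = \left(-14\right) 132 = -1848$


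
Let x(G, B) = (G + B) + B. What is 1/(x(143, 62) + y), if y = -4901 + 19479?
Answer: 1/14845 ≈ 6.7363e-5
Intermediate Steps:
x(G, B) = G + 2*B (x(G, B) = (B + G) + B = G + 2*B)
y = 14578
1/(x(143, 62) + y) = 1/((143 + 2*62) + 14578) = 1/((143 + 124) + 14578) = 1/(267 + 14578) = 1/14845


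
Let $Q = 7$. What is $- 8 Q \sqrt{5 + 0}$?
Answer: $- 56 \sqrt{5} \approx -125.22$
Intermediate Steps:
$- 8 Q \sqrt{5 + 0} = \left(-8\right) 7 \sqrt{5 + 0} = - 56 \sqrt{5}$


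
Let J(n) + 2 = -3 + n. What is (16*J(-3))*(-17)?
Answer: 2176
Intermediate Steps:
J(n) = -5 + n (J(n) = -2 + (-3 + n) = -5 + n)
(16*J(-3))*(-17) = (16*(-5 - 3))*(-17) = (16*(-8))*(-17) = -128*(-17) = 2176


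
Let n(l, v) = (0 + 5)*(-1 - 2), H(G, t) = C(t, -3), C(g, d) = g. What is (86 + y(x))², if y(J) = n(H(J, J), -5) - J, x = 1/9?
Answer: 407044/81 ≈ 5025.2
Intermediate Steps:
H(G, t) = t
n(l, v) = -15 (n(l, v) = 5*(-3) = -15)
x = ⅑ ≈ 0.11111
y(J) = -15 - J
(86 + y(x))² = (86 + (-15 - 1*⅑))² = (86 + (-15 - ⅑))² = (86 - 136/9)² = (638/9)² = 407044/81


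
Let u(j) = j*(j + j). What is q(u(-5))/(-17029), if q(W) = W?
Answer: -50/17029 ≈ -0.0029362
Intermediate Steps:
u(j) = 2*j**2 (u(j) = j*(2*j) = 2*j**2)
q(u(-5))/(-17029) = (2*(-5)**2)/(-17029) = (2*25)*(-1/17029) = 50*(-1/17029) = -50/17029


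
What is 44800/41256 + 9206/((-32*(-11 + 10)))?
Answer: 23827271/82512 ≈ 288.77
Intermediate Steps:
44800/41256 + 9206/((-32*(-11 + 10))) = 44800*(1/41256) + 9206/((-32*(-1))) = 5600/5157 + 9206/32 = 5600/5157 + 9206*(1/32) = 5600/5157 + 4603/16 = 23827271/82512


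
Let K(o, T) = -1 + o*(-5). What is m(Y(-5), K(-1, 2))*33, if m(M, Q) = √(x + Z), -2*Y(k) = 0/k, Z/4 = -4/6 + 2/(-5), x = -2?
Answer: 11*I*√1410/5 ≈ 82.61*I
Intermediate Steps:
K(o, T) = -1 - 5*o
Z = -64/15 (Z = 4*(-4/6 + 2/(-5)) = 4*(-4*⅙ + 2*(-⅕)) = 4*(-⅔ - ⅖) = 4*(-16/15) = -64/15 ≈ -4.2667)
Y(k) = 0 (Y(k) = -0/k = -½*0 = 0)
m(M, Q) = I*√1410/15 (m(M, Q) = √(-2 - 64/15) = √(-94/15) = I*√1410/15)
m(Y(-5), K(-1, 2))*33 = (I*√1410/15)*33 = 11*I*√1410/5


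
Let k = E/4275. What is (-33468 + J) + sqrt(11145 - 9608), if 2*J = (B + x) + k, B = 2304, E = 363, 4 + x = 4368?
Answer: -85881779/2850 + sqrt(1537) ≈ -30095.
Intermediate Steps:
x = 4364 (x = -4 + 4368 = 4364)
k = 121/1425 (k = 363/4275 = 363*(1/4275) = 121/1425 ≈ 0.084912)
J = 9502021/2850 (J = ((2304 + 4364) + 121/1425)/2 = (6668 + 121/1425)/2 = (1/2)*(9502021/1425) = 9502021/2850 ≈ 3334.0)
(-33468 + J) + sqrt(11145 - 9608) = (-33468 + 9502021/2850) + sqrt(11145 - 9608) = -85881779/2850 + sqrt(1537)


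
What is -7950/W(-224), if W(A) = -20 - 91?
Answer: 2650/37 ≈ 71.622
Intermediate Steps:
W(A) = -111
-7950/W(-224) = -7950/(-111) = -7950*(-1/111) = 2650/37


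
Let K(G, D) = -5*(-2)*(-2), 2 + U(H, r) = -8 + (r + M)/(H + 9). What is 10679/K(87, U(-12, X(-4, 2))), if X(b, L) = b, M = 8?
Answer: -10679/20 ≈ -533.95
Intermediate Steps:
U(H, r) = -10 + (8 + r)/(9 + H) (U(H, r) = -2 + (-8 + (r + 8)/(H + 9)) = -2 + (-8 + (8 + r)/(9 + H)) = -10 + (8 + r)/(9 + H))
K(G, D) = -20 (K(G, D) = 10*(-2) = -20)
10679/K(87, U(-12, X(-4, 2))) = 10679/(-20) = 10679*(-1/20) = -10679/20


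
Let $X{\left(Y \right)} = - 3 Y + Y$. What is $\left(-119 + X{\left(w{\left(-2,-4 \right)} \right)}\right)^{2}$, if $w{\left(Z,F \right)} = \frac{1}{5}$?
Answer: $\frac{356409}{25} \approx 14256.0$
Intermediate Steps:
$w{\left(Z,F \right)} = \frac{1}{5}$
$X{\left(Y \right)} = - 2 Y$
$\left(-119 + X{\left(w{\left(-2,-4 \right)} \right)}\right)^{2} = \left(-119 - \frac{2}{5}\right)^{2} = \left(- \frac{597}{5}\right)^{2} = \frac{356409}{25}$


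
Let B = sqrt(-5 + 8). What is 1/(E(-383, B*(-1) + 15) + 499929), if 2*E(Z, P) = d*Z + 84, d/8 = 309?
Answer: 1/26583 ≈ 3.7618e-5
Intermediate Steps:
d = 2472 (d = 8*309 = 2472)
B = sqrt(3) ≈ 1.7320
E(Z, P) = 42 + 1236*Z (E(Z, P) = (2472*Z + 84)/2 = (84 + 2472*Z)/2 = 42 + 1236*Z)
1/(E(-383, B*(-1) + 15) + 499929) = 1/((42 + 1236*(-383)) + 499929) = 1/((42 - 473388) + 499929) = 1/(-473346 + 499929) = 1/26583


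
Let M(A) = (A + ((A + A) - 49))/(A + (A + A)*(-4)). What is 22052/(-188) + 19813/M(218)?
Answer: -1424363351/28435 ≈ -50092.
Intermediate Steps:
M(A) = -(-49 + 3*A)/(7*A) (M(A) = (A + (2*A - 49))/(A + (2*A)*(-4)) = (A + (-49 + 2*A))/(A - 8*A) = (-49 + 3*A)/((-7*A)) = (-49 + 3*A)*(-1/(7*A)) = -(-49 + 3*A)/(7*A))
22052/(-188) + 19813/M(218) = 22052/(-188) + 19813/(-3/7 + 7/218) = 22052*(-1/188) + 19813/(-3/7 + 7*(1/218)) = -5513/47 + 19813/(-3/7 + 7/218) = -5513/47 + 19813/(-605/1526) = -5513/47 + 19813*(-1526/605) = -5513/47 - 30234638/605 = -1424363351/28435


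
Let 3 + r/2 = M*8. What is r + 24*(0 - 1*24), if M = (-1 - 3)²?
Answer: -326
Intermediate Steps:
M = 16 (M = (-4)² = 16)
r = 250 (r = -6 + 2*(16*8) = -6 + 2*128 = -6 + 256 = 250)
r + 24*(0 - 1*24) = 250 + 24*(0 - 1*24) = 250 + 24*(0 - 24) = 250 + 24*(-24) = 250 - 576 = -326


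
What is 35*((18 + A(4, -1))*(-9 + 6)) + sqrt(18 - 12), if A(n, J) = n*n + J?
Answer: -3465 + sqrt(6) ≈ -3462.6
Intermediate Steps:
A(n, J) = J + n**2 (A(n, J) = n**2 + J = J + n**2)
35*((18 + A(4, -1))*(-9 + 6)) + sqrt(18 - 12) = 35*((18 + (-1 + 4**2))*(-9 + 6)) + sqrt(18 - 12) = 35*((18 + (-1 + 16))*(-3)) + sqrt(6) = 35*((18 + 15)*(-3)) + sqrt(6) = 35*(33*(-3)) + sqrt(6) = 35*(-99) + sqrt(6) = -3465 + sqrt(6)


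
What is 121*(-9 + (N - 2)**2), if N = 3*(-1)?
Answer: 1936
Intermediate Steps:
N = -3
121*(-9 + (N - 2)**2) = 121*(-9 + (-3 - 2)**2) = 121*(-9 + (-5)**2) = 121*(-9 + 25) = 121*16 = 1936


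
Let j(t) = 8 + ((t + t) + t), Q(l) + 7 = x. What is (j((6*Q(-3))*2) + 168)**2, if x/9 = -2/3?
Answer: 85264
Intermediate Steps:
x = -6 (x = 9*(-2/3) = -6)
Q(l) = -13 (Q(l) = -7 - 6 = -13)
j(t) = 8 + 3*t (j(t) = 8 + (2*t + t) = 8 + 3*t)
(j((6*Q(-3))*2) + 168)**2 = ((8 + 3*((6*(-13))*2)) + 168)**2 = ((8 + 3*(-78*2)) + 168)**2 = ((8 + 3*(-156)) + 168)**2 = ((8 - 468) + 168)**2 = (-460 + 168)**2 = (-292)**2 = 85264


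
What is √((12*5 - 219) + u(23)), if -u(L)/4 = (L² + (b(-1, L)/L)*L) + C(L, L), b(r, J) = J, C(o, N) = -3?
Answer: I*√2355 ≈ 48.528*I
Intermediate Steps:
u(L) = 12 - 4*L - 4*L² (u(L) = -4*((L² + (L/L)*L) - 3) = -4*((L² + 1*L) - 3) = -4*((L² + L) - 3) = -4*((L + L²) - 3) = -4*(-3 + L + L²) = 12 - 4*L - 4*L²)
√((12*5 - 219) + u(23)) = √((12*5 - 219) + (12 - 4*23 - 4*23²)) = √((60 - 219) + (12 - 92 - 4*529)) = √(-159 + (12 - 92 - 2116)) = √(-159 - 2196) = √(-2355) = I*√2355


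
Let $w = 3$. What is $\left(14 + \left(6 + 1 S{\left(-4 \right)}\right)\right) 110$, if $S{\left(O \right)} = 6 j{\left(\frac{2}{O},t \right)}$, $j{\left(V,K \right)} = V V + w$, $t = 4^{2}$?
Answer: $4345$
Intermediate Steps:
$t = 16$
$j{\left(V,K \right)} = 3 + V^{2}$ ($j{\left(V,K \right)} = V V + 3 = V^{2} + 3 = 3 + V^{2}$)
$S{\left(O \right)} = 18 + \frac{24}{O^{2}}$ ($S{\left(O \right)} = 6 \left(3 + \left(\frac{2}{O}\right)^{2}\right) = 6 \left(3 + \frac{4}{O^{2}}\right) = 18 + \frac{24}{O^{2}}$)
$\left(14 + \left(6 + 1 S{\left(-4 \right)}\right)\right) 110 = \left(14 + \left(6 + 1 \left(18 + \frac{24}{16}\right)\right)\right) 110 = \left(14 + \left(6 + 1 \left(18 + 24 \cdot \frac{1}{16}\right)\right)\right) 110 = \left(14 + \left(6 + 1 \left(18 + \frac{3}{2}\right)\right)\right) 110 = \left(14 + \left(6 + 1 \cdot \frac{39}{2}\right)\right) 110 = \left(14 + \left(6 + \frac{39}{2}\right)\right) 110 = \left(14 + \frac{51}{2}\right) 110 = \frac{79}{2} \cdot 110 = 4345$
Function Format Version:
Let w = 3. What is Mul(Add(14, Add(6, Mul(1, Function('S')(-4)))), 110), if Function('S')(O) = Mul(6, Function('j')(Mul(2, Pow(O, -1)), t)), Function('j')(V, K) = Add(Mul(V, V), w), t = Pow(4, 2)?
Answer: 4345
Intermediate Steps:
t = 16
Function('j')(V, K) = Add(3, Pow(V, 2)) (Function('j')(V, K) = Add(Mul(V, V), 3) = Add(Pow(V, 2), 3) = Add(3, Pow(V, 2)))
Function('S')(O) = Add(18, Mul(24, Pow(O, -2))) (Function('S')(O) = Mul(6, Add(3, Pow(Mul(2, Pow(O, -1)), 2))) = Mul(6, Add(3, Mul(4, Pow(O, -2)))) = Add(18, Mul(24, Pow(O, -2))))
Mul(Add(14, Add(6, Mul(1, Function('S')(-4)))), 110) = Mul(Add(14, Add(6, Mul(1, Add(18, Mul(24, Pow(-4, -2)))))), 110) = Mul(Add(14, Add(6, Mul(1, Add(18, Mul(24, Rational(1, 16)))))), 110) = Mul(Add(14, Add(6, Mul(1, Add(18, Rational(3, 2))))), 110) = Mul(Add(14, Add(6, Mul(1, Rational(39, 2)))), 110) = Mul(Add(14, Add(6, Rational(39, 2))), 110) = Mul(Add(14, Rational(51, 2)), 110) = Mul(Rational(79, 2), 110) = 4345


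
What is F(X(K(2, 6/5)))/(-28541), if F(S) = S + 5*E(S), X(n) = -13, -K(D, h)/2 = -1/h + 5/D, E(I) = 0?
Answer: 13/28541 ≈ 0.00045549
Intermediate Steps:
K(D, h) = -10/D + 2/h (K(D, h) = -2*(-1/h + 5/D) = -10/D + 2/h)
F(S) = S (F(S) = S + 5*0 = S + 0 = S)
F(X(K(2, 6/5)))/(-28541) = -13/(-28541) = -13*(-1/28541) = 13/28541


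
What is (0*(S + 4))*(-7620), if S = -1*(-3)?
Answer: 0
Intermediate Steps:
S = 3
(0*(S + 4))*(-7620) = (0*(3 + 4))*(-7620) = (0*7)*(-7620) = 0*(-7620) = 0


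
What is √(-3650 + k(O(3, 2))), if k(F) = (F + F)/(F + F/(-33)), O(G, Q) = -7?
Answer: I*√58367/4 ≈ 60.398*I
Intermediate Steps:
k(F) = 33/16 (k(F) = (2*F)/(F + F*(-1/33)) = (2*F)/(F - F/33) = (2*F)/((32*F/33)) = (2*F)*(33/(32*F)) = 33/16)
√(-3650 + k(O(3, 2))) = √(-3650 + 33/16) = √(-58367/16) = I*√58367/4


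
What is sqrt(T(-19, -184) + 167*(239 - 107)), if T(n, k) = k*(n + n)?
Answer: 2*sqrt(7259) ≈ 170.40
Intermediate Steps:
T(n, k) = 2*k*n (T(n, k) = k*(2*n) = 2*k*n)
sqrt(T(-19, -184) + 167*(239 - 107)) = sqrt(2*(-184)*(-19) + 167*(239 - 107)) = sqrt(6992 + 167*132) = sqrt(6992 + 22044) = sqrt(29036) = 2*sqrt(7259)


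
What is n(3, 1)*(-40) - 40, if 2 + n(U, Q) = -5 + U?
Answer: 120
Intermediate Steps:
n(U, Q) = -7 + U (n(U, Q) = -2 + (-5 + U) = -7 + U)
n(3, 1)*(-40) - 40 = (-7 + 3)*(-40) - 40 = -4*(-40) - 40 = 160 - 40 = 120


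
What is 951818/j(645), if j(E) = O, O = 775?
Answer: 951818/775 ≈ 1228.2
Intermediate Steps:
j(E) = 775
951818/j(645) = 951818/775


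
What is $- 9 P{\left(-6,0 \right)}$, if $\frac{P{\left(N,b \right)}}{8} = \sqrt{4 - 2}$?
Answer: $- 72 \sqrt{2} \approx -101.82$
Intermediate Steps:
$P{\left(N,b \right)} = 8 \sqrt{2}$ ($P{\left(N,b \right)} = 8 \sqrt{4 - 2} = 8 \sqrt{2}$)
$- 9 P{\left(-6,0 \right)} = - 9 \cdot 8 \sqrt{2} = - 72 \sqrt{2}$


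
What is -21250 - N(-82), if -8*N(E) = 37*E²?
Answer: 19697/2 ≈ 9848.5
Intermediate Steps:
N(E) = -37*E²/8
-21250 - N(-82) = -21250 - (-37)*(-82)²/8 = -21250 - (-37)*6724/8 = -21250 - 1*(-62197/2) = -21250 + 62197/2 = 19697/2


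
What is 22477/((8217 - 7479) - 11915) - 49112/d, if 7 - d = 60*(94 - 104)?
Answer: -562568363/6784439 ≈ -82.920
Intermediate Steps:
d = 607 (d = 7 - 60*(94 - 104) = 7 - 60*(-10) = 7 - 1*(-600) = 7 + 600 = 607)
22477/((8217 - 7479) - 11915) - 49112/d = 22477/((8217 - 7479) - 11915) - 49112/607 = 22477/(738 - 11915) - 49112*1/607 = 22477/(-11177) - 49112/607 = 22477*(-1/11177) - 49112/607 = -22477/11177 - 49112/607 = -562568363/6784439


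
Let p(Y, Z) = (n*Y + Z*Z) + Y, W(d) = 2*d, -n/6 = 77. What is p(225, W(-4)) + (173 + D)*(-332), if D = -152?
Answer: -110633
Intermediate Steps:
n = -462 (n = -6*77 = -462)
p(Y, Z) = Z² - 461*Y (p(Y, Z) = (-462*Y + Z*Z) + Y = (-462*Y + Z²) + Y = (Z² - 462*Y) + Y = Z² - 461*Y)
p(225, W(-4)) + (173 + D)*(-332) = ((2*(-4))² - 461*225) + (173 - 152)*(-332) = ((-8)² - 103725) + 21*(-332) = (64 - 103725) - 6972 = -103661 - 6972 = -110633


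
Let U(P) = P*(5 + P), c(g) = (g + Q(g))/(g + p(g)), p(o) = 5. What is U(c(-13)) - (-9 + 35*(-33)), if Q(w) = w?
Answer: 19053/16 ≈ 1190.8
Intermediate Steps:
c(g) = 2*g/(5 + g) (c(g) = (g + g)/(g + 5) = (2*g)/(5 + g) = 2*g/(5 + g))
U(c(-13)) - (-9 + 35*(-33)) = (2*(-13)/(5 - 13))*(5 + 2*(-13)/(5 - 13)) - (-9 + 35*(-33)) = (2*(-13)/(-8))*(5 + 2*(-13)/(-8)) - (-9 - 1155) = (2*(-13)*(-⅛))*(5 + 2*(-13)*(-⅛)) - 1*(-1164) = 13*(5 + 13/4)/4 + 1164 = (13/4)*(33/4) + 1164 = 429/16 + 1164 = 19053/16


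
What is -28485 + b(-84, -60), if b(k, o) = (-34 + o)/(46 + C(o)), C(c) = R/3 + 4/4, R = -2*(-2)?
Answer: -4130607/145 ≈ -28487.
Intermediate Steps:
R = 4
C(c) = 7/3 (C(c) = 4/3 + 4/4 = 4*(1/3) + 4*(1/4) = 4/3 + 1 = 7/3)
b(k, o) = -102/145 + 3*o/145 (b(k, o) = (-34 + o)/(46 + 7/3) = (-34 + o)/(145/3) = (-34 + o)*(3/145) = -102/145 + 3*o/145)
-28485 + b(-84, -60) = -28485 + (-102/145 + (3/145)*(-60)) = -28485 + (-102/145 - 36/29) = -28485 - 282/145 = -4130607/145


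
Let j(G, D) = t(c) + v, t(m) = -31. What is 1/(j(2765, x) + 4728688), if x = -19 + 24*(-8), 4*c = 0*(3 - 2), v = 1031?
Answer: 1/4729688 ≈ 2.1143e-7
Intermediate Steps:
c = 0 (c = (0*(3 - 2))/4 = (0*1)/4 = (¼)*0 = 0)
x = -211 (x = -19 - 192 = -211)
j(G, D) = 1000 (j(G, D) = -31 + 1031 = 1000)
1/(j(2765, x) + 4728688) = 1/(1000 + 4728688) = 1/4729688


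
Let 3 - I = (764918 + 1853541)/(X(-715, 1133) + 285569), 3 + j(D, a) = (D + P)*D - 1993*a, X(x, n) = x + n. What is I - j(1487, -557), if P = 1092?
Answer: -1414227780575/285987 ≈ -4.9451e+6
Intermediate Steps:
X(x, n) = n + x
j(D, a) = -3 - 1993*a + D*(1092 + D) (j(D, a) = -3 + ((D + 1092)*D - 1993*a) = -3 + ((1092 + D)*D - 1993*a) = -3 + (D*(1092 + D) - 1993*a) = -3 + (-1993*a + D*(1092 + D)) = -3 - 1993*a + D*(1092 + D))
I = -1760498/285987 (I = 3 - (764918 + 1853541)/((1133 - 715) + 285569) = 3 - 2618459/(418 + 285569) = 3 - 2618459/285987 = -1760498/285987 ≈ -6.1559)
I - j(1487, -557) = -1760498/285987 - (-3 + 1487² - 1993*(-557) + 1092*1487) = -1760498/285987 - (-3 + 2211169 + 1110101 + 1623804) = -1760498/285987 - 1*4945071 = -1760498/285987 - 4945071 = -1414227780575/285987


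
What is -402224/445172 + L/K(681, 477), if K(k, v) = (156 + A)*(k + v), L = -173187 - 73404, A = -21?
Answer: -1598658209/644386470 ≈ -2.4809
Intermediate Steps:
L = -246591
K(k, v) = 135*k + 135*v (K(k, v) = (156 - 21)*(k + v) = 135*(k + v) = 135*k + 135*v)
-402224/445172 + L/K(681, 477) = -402224/445172 - 246591/(135*681 + 135*477) = -402224*1/445172 - 246591/(91935 + 64395) = -100556/111293 - 246591/156330 = -100556/111293 - 246591*1/156330 = -100556/111293 - 9133/5790 = -1598658209/644386470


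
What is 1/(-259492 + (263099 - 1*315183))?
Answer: -1/311576 ≈ -3.2095e-6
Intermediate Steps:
1/(-259492 + (263099 - 1*315183)) = 1/(-259492 + (263099 - 315183)) = 1/(-259492 - 52084) = 1/(-311576) = -1/311576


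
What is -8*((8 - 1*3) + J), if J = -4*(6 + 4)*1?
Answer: 280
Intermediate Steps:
J = -40 (J = -4*10*1 = -40*1 = -40)
-8*((8 - 1*3) + J) = -8*((8 - 1*3) - 40) = -8*((8 - 3) - 40) = -8*(5 - 40) = -8*(-35) = 280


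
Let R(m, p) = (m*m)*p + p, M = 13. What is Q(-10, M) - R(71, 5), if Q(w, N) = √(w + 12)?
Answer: -25210 + √2 ≈ -25209.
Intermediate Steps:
R(m, p) = p + p*m² (R(m, p) = m²*p + p = p*m² + p = p + p*m²)
Q(w, N) = √(12 + w)
Q(-10, M) - R(71, 5) = √(12 - 10) - 5*(1 + 71²) = √2 - 5*(1 + 5041) = √2 - 5*5042 = √2 - 1*25210 = √2 - 25210 = -25210 + √2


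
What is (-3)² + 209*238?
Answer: 49751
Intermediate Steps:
(-3)² + 209*238 = 9 + 49742 = 49751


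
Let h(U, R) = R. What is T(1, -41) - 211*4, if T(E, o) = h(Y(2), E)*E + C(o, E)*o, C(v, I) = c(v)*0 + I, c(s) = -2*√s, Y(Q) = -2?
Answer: -884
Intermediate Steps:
C(v, I) = I (C(v, I) = -2*√v*0 + I = 0 + I = I)
T(E, o) = E² + E*o (T(E, o) = E*E + E*o = E² + E*o)
T(1, -41) - 211*4 = 1*(1 - 41) - 211*4 = 1*(-40) - 1*844 = -40 - 844 = -884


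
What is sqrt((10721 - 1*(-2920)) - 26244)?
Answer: I*sqrt(12603) ≈ 112.26*I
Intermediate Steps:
sqrt((10721 - 1*(-2920)) - 26244) = sqrt((10721 + 2920) - 26244) = sqrt(13641 - 26244) = sqrt(-12603) = I*sqrt(12603)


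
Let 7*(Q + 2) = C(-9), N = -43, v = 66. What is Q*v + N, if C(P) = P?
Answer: -1819/7 ≈ -259.86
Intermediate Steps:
Q = -23/7 (Q = -2 + (⅐)*(-9) = -2 - 9/7 = -23/7 ≈ -3.2857)
Q*v + N = -23/7*66 - 43 = -1518/7 - 43 = -1819/7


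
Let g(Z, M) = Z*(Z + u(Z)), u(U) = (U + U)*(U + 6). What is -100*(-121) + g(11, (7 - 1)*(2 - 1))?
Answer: 16335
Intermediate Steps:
u(U) = 2*U*(6 + U) (u(U) = (2*U)*(6 + U) = 2*U*(6 + U))
g(Z, M) = Z*(Z + 2*Z*(6 + Z))
-100*(-121) + g(11, (7 - 1)*(2 - 1)) = -100*(-121) + 11²*(13 + 2*11) = 12100 + 121*(13 + 22) = 12100 + 121*35 = 12100 + 4235 = 16335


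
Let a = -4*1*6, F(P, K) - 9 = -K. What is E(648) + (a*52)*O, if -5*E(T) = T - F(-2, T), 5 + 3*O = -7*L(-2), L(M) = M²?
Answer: 67353/5 ≈ 13471.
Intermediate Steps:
F(P, K) = 9 - K
a = -24 (a = -4*6 = -24)
O = -11 (O = -5/3 + (-7*(-2)²)/3 = -5/3 + (-7*4)/3 = -5/3 + (⅓)*(-28) = -5/3 - 28/3 = -11)
E(T) = 9/5 - 2*T/5 (E(T) = -(T - (9 - T))/5 = -(T + (-9 + T))/5 = -(-9 + 2*T)/5 = 9/5 - 2*T/5)
E(648) + (a*52)*O = (9/5 - ⅖*648) - 24*52*(-11) = (9/5 - 1296/5) - 1248*(-11) = -1287/5 + 13728 = 67353/5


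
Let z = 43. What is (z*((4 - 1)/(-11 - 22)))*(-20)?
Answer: 860/11 ≈ 78.182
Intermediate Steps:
(z*((4 - 1)/(-11 - 22)))*(-20) = (43*((4 - 1)/(-11 - 22)))*(-20) = (43*(3/(-33)))*(-20) = (43*(3*(-1/33)))*(-20) = (43*(-1/11))*(-20) = -43/11*(-20) = 860/11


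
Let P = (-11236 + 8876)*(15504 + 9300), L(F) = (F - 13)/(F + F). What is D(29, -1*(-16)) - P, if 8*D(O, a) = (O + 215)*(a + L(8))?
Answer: 1873213391/32 ≈ 5.8538e+7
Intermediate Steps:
L(F) = (-13 + F)/(2*F) (L(F) = (-13 + F)/((2*F)) = (-13 + F)*(1/(2*F)) = (-13 + F)/(2*F))
D(O, a) = (215 + O)*(-5/16 + a)/8 (D(O, a) = ((O + 215)*(a + (½)*(-13 + 8)/8))/8 = ((215 + O)*(a + (½)*(⅛)*(-5)))/8 = ((215 + O)*(a - 5/16))/8 = ((215 + O)*(-5/16 + a))/8 = (215 + O)*(-5/16 + a)/8)
P = -58537440 (P = -2360*24804 = -58537440)
D(29, -1*(-16)) - P = (-1075/128 - 5/128*29 + 215*(-1*(-16))/8 + (⅛)*29*(-1*(-16))) - 1*(-58537440) = (-1075/128 - 145/128 + (215/8)*16 + (⅛)*29*16) + 58537440 = (-1075/128 - 145/128 + 430 + 58) + 58537440 = 15311/32 + 58537440 = 1873213391/32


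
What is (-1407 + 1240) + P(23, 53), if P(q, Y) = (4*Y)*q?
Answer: 4709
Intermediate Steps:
P(q, Y) = 4*Y*q
(-1407 + 1240) + P(23, 53) = (-1407 + 1240) + 4*53*23 = -167 + 4876 = 4709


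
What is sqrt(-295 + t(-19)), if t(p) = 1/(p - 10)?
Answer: 2*I*sqrt(62031)/29 ≈ 17.177*I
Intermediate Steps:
t(p) = 1/(-10 + p)
sqrt(-295 + t(-19)) = sqrt(-295 + 1/(-10 - 19)) = sqrt(-295 + 1/(-29)) = sqrt(-295 - 1/29) = sqrt(-8556/29) = 2*I*sqrt(62031)/29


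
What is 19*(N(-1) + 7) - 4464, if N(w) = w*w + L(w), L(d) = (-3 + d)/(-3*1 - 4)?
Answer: -30108/7 ≈ -4301.1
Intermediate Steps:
L(d) = 3/7 - d/7 (L(d) = (-3 + d)/(-3 - 4) = (-3 + d)/(-7) = (-3 + d)*(-⅐) = 3/7 - d/7)
N(w) = 3/7 + w² - w/7 (N(w) = w*w + (3/7 - w/7) = w² + (3/7 - w/7) = 3/7 + w² - w/7)
19*(N(-1) + 7) - 4464 = 19*((3/7 + (-1)² - ⅐*(-1)) + 7) - 4464 = 19*((3/7 + 1 + ⅐) + 7) - 4464 = 19*(11/7 + 7) - 4464 = 19*(60/7) - 4464 = 1140/7 - 4464 = -30108/7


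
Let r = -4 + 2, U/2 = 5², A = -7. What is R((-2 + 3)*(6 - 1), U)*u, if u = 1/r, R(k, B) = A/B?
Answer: 7/100 ≈ 0.070000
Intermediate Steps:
U = 50 (U = 2*5² = 2*25 = 50)
R(k, B) = -7/B
r = -2
u = -½ (u = 1/(-2) = -½ ≈ -0.50000)
R((-2 + 3)*(6 - 1), U)*u = -7/50*(-½) = 7/100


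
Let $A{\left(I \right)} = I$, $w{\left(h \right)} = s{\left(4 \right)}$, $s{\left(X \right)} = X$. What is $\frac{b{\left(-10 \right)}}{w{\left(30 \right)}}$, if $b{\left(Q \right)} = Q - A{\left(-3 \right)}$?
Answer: $- \frac{7}{4} \approx -1.75$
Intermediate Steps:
$w{\left(h \right)} = 4$
$b{\left(Q \right)} = 3 + Q$ ($b{\left(Q \right)} = Q - -3 = Q + 3 = 3 + Q$)
$\frac{b{\left(-10 \right)}}{w{\left(30 \right)}} = \frac{3 - 10}{4} = \left(-7\right) \frac{1}{4} = - \frac{7}{4}$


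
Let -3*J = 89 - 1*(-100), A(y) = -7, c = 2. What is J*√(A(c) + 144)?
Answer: -63*√137 ≈ -737.40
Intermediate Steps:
J = -63 (J = -(89 - 1*(-100))/3 = -(89 + 100)/3 = -⅓*189 = -63)
J*√(A(c) + 144) = -63*√(-7 + 144) = -63*√137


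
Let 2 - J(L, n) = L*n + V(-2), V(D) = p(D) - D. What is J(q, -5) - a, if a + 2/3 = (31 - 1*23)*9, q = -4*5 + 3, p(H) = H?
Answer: -463/3 ≈ -154.33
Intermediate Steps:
V(D) = 0 (V(D) = D - D = 0)
q = -17 (q = -20 + 3 = -17)
J(L, n) = 2 - L*n (J(L, n) = 2 - (L*n + 0) = 2 - L*n)
a = 214/3 (a = -2/3 + (31 - 1*23)*9 = -2/3 + (31 - 23)*9 = -2/3 + 8*9 = -2/3 + 72 = 214/3 ≈ 71.333)
J(q, -5) - a = (2 - 1*(-17)*(-5)) - 1*214/3 = (2 - 85) - 214/3 = -83 - 214/3 = -463/3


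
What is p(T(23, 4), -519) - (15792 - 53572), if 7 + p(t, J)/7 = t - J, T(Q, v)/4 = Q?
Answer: 42008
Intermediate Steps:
T(Q, v) = 4*Q
p(t, J) = -49 - 7*J + 7*t (p(t, J) = -49 + 7*(t - J) = -49 + (-7*J + 7*t) = -49 - 7*J + 7*t)
p(T(23, 4), -519) - (15792 - 53572) = (-49 - 7*(-519) + 7*(4*23)) - (15792 - 53572) = (-49 + 3633 + 7*92) - 1*(-37780) = (-49 + 3633 + 644) + 37780 = 4228 + 37780 = 42008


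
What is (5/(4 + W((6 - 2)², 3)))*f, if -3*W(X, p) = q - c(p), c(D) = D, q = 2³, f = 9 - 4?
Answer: 75/7 ≈ 10.714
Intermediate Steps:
f = 5
q = 8
W(X, p) = -8/3 + p/3 (W(X, p) = -(8 - p)/3 = -8/3 + p/3)
(5/(4 + W((6 - 2)², 3)))*f = (5/(4 + (-8/3 + (⅓)*3)))*5 = (5/(4 + (-8/3 + 1)))*5 = (5/(4 - 5/3))*5 = (5/(7/3))*5 = (5*(3/7))*5 = (15/7)*5 = 75/7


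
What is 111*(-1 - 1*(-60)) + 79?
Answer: 6628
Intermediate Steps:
111*(-1 - 1*(-60)) + 79 = 111*(-1 + 60) + 79 = 111*59 + 79 = 6549 + 79 = 6628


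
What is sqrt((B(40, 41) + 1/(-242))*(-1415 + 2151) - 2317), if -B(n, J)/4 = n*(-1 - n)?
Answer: sqrt(583926635)/11 ≈ 2196.8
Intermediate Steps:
B(n, J) = -4*n*(-1 - n)
sqrt((B(40, 41) + 1/(-242))*(-1415 + 2151) - 2317) = sqrt((4*40*(1 + 40) + 1/(-242))*(-1415 + 2151) - 2317) = sqrt((4*40*41 - 1/242)*736 - 2317) = sqrt((6560 - 1/242)*736 - 2317) = sqrt((1587519/242)*736 - 2317) = sqrt(584206992/121 - 2317) = sqrt(583926635/121) = sqrt(583926635)/11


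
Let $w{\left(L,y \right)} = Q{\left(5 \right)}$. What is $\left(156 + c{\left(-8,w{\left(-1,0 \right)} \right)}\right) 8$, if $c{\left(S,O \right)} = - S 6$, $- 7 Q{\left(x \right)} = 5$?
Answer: $1632$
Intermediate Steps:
$Q{\left(x \right)} = - \frac{5}{7}$ ($Q{\left(x \right)} = \left(- \frac{1}{7}\right) 5 = - \frac{5}{7}$)
$w{\left(L,y \right)} = - \frac{5}{7}$
$c{\left(S,O \right)} = - 6 S$
$\left(156 + c{\left(-8,w{\left(-1,0 \right)} \right)}\right) 8 = \left(156 - -48\right) 8 = \left(156 + 48\right) 8 = 204 \cdot 8 = 1632$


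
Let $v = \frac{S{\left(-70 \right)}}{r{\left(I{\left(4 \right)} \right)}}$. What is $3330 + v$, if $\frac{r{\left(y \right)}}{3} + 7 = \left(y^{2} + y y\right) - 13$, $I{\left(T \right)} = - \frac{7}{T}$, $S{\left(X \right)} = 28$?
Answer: $\frac{1108666}{333} \approx 3329.3$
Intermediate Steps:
$r{\left(y \right)} = -60 + 6 y^{2}$ ($r{\left(y \right)} = -21 + 3 \left(\left(y^{2} + y y\right) - 13\right) = -21 + 3 \left(\left(y^{2} + y^{2}\right) - 13\right) = -21 + 3 \left(2 y^{2} - 13\right) = -21 + 3 \left(-13 + 2 y^{2}\right) = -21 + \left(-39 + 6 y^{2}\right) = -60 + 6 y^{2}$)
$v = - \frac{224}{333}$ ($v = \frac{28}{-60 + 6 \left(- \frac{7}{4}\right)^{2}} = \frac{28}{-60 + 6 \cdot \frac{49}{16}} = \frac{28}{-60 + \frac{147}{8}} = \frac{28}{- \frac{333}{8}} = 28 \left(- \frac{8}{333}\right) = - \frac{224}{333} \approx -0.67267$)
$3330 + v = 3330 - \frac{224}{333} = \frac{1108666}{333}$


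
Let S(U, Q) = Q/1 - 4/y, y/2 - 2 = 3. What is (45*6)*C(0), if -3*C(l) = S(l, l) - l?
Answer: 36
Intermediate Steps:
y = 10 (y = 4 + 2*3 = 4 + 6 = 10)
S(U, Q) = -⅖ + Q (S(U, Q) = Q/1 - 4/10 = Q*1 - 4*⅒ = Q - ⅖ = -⅖ + Q)
C(l) = 2/15 (C(l) = -((-⅖ + l) - l)/3 = -⅓*(-⅖) = 2/15)
(45*6)*C(0) = (45*6)*(2/15) = 270*(2/15) = 36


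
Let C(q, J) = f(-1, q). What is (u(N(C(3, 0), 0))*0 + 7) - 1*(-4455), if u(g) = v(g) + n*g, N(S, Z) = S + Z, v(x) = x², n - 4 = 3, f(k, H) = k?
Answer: 4462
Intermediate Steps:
n = 7 (n = 4 + 3 = 7)
C(q, J) = -1
u(g) = g² + 7*g
(u(N(C(3, 0), 0))*0 + 7) - 1*(-4455) = (((-1 + 0)*(7 + (-1 + 0)))*0 + 7) - 1*(-4455) = (-(7 - 1)*0 + 7) + 4455 = (-1*6*0 + 7) + 4455 = (-6*0 + 7) + 4455 = (0 + 7) + 4455 = 7 + 4455 = 4462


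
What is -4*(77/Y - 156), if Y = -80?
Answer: 12557/20 ≈ 627.85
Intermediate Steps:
-4*(77/Y - 156) = -4*(77/(-80) - 156) = -4*(77*(-1/80) - 156) = -4*(-77/80 - 156) = -4*(-12557/80) = 12557/20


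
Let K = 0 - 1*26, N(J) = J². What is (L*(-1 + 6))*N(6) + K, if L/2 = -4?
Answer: -1466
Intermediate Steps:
K = -26 (K = 0 - 26 = -26)
L = -8 (L = 2*(-4) = -8)
(L*(-1 + 6))*N(6) + K = -8*(-1 + 6)*6² - 26 = -8*5*36 - 26 = -40*36 - 26 = -1440 - 26 = -1466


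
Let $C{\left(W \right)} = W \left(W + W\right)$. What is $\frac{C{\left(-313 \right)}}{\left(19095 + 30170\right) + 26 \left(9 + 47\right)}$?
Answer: $\frac{195938}{50721} \approx 3.8631$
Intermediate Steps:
$C{\left(W \right)} = 2 W^{2}$ ($C{\left(W \right)} = W 2 W = 2 W^{2}$)
$\frac{C{\left(-313 \right)}}{\left(19095 + 30170\right) + 26 \left(9 + 47\right)} = \frac{2 \left(-313\right)^{2}}{\left(19095 + 30170\right) + 26 \left(9 + 47\right)} = \frac{2 \cdot 97969}{49265 + 26 \cdot 56} = \frac{195938}{49265 + 1456} = \frac{195938}{50721}$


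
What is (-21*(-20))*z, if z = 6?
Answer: 2520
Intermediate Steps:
(-21*(-20))*z = -21*(-20)*6 = 420*6 = 2520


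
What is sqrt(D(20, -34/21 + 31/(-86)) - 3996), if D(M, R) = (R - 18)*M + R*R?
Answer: I*sqrt(14324034791)/1806 ≈ 66.27*I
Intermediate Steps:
D(M, R) = R**2 + M*(-18 + R) (D(M, R) = (-18 + R)*M + R**2 = M*(-18 + R) + R**2 = R**2 + M*(-18 + R))
sqrt(D(20, -34/21 + 31/(-86)) - 3996) = sqrt(((-34/21 + 31/(-86))**2 - 18*20 + 20*(-34/21 + 31/(-86))) - 3996) = sqrt(((-34*1/21 + 31*(-1/86))**2 - 360 + 20*(-34*1/21 + 31*(-1/86))) - 3996) = sqrt(((-34/21 - 31/86)**2 - 360 + 20*(-34/21 - 31/86)) - 3996) = sqrt(((-3575/1806)**2 - 360 + 20*(-3575/1806)) - 3996) = sqrt((12780625/3261636 - 360 - 35750/903) - 3996) = sqrt(-1290537335/3261636 - 3996) = sqrt(-14324034791/3261636) = I*sqrt(14324034791)/1806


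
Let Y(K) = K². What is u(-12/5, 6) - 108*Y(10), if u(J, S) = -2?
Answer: -10802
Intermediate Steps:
u(-12/5, 6) - 108*Y(10) = -2 - 108*10² = -2 - 108*100 = -2 - 10800 = -10802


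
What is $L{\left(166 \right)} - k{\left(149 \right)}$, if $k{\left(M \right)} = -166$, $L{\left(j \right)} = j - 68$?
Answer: $264$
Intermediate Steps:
$L{\left(j \right)} = -68 + j$
$L{\left(166 \right)} - k{\left(149 \right)} = \left(-68 + 166\right) - -166 = 98 + 166 = 264$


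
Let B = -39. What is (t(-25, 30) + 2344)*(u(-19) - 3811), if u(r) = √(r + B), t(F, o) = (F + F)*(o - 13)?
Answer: -5693634 + 1494*I*√58 ≈ -5.6936e+6 + 11378.0*I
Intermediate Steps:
t(F, o) = 2*F*(-13 + o) (t(F, o) = (2*F)*(-13 + o) = 2*F*(-13 + o))
u(r) = √(-39 + r) (u(r) = √(r - 39) = √(-39 + r))
(t(-25, 30) + 2344)*(u(-19) - 3811) = (2*(-25)*(-13 + 30) + 2344)*(√(-39 - 19) - 3811) = (2*(-25)*17 + 2344)*(√(-58) - 3811) = (-850 + 2344)*(I*√58 - 3811) = 1494*(-3811 + I*√58) = -5693634 + 1494*I*√58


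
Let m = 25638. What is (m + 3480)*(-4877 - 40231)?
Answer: -1313454744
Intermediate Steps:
(m + 3480)*(-4877 - 40231) = (25638 + 3480)*(-4877 - 40231) = 29118*(-45108) = -1313454744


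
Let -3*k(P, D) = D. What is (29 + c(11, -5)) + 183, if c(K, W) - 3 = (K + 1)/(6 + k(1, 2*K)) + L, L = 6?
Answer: 212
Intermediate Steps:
k(P, D) = -D/3
c(K, W) = 9 + (1 + K)/(6 - 2*K/3) (c(K, W) = 3 + ((K + 1)/(6 - 2*K/3) + 6) = 3 + ((1 + K)/(6 - 2*K/3) + 6) = 3 + (6 + (1 + K)/(6 - 2*K/3)) = 9 + (1 + K)/(6 - 2*K/3))
(29 + c(11, -5)) + 183 = (29 + 15*(-11 + 11)/(2*(-9 + 11))) + 183 = (29 + (15/2)*0/2) + 183 = (29 + (15/2)*(1/2)*0) + 183 = (29 + 0) + 183 = 29 + 183 = 212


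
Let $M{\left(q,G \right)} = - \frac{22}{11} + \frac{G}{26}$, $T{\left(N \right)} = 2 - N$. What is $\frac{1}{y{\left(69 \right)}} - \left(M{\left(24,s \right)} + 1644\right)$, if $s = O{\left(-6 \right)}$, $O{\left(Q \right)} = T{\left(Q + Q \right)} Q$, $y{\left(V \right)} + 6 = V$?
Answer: $- \frac{1342139}{819} \approx -1638.8$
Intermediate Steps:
$y{\left(V \right)} = -6 + V$
$O{\left(Q \right)} = Q \left(2 - 2 Q\right)$ ($O{\left(Q \right)} = \left(2 - \left(Q + Q\right)\right) Q = \left(2 - 2 Q\right) Q = Q \left(2 - 2 Q\right)$)
$s = -84$ ($s = 2 \left(-6\right) \left(1 - -6\right) = 2 \left(-6\right) \left(1 + 6\right) = 2 \left(-6\right) 7 = -84$)
$M{\left(q,G \right)} = -2 + \frac{G}{26}$ ($M{\left(q,G \right)} = \left(-22\right) \frac{1}{11} + G \frac{1}{26} = -2 + \frac{G}{26}$)
$\frac{1}{y{\left(69 \right)}} - \left(M{\left(24,s \right)} + 1644\right) = \frac{1}{-6 + 69} - \left(\left(-2 + \frac{1}{26} \left(-84\right)\right) + 1644\right) = \frac{1}{63} - \left(\left(-2 - \frac{42}{13}\right) + 1644\right) = \frac{1}{63} - \left(- \frac{68}{13} + 1644\right) = \frac{1}{63} - \frac{21304}{13} = - \frac{1342139}{819}$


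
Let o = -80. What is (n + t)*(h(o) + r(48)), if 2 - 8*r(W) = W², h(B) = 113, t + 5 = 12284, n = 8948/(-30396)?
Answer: -5435067743/2533 ≈ -2.1457e+6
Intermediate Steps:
n = -2237/7599 (n = 8948*(-1/30396) = -2237/7599 ≈ -0.29438)
t = 12279 (t = -5 + 12284 = 12279)
r(W) = ¼ - W²/8
(n + t)*(h(o) + r(48)) = (-2237/7599 + 12279)*(113 + (¼ - ⅛*48²)) = 93305884*(113 + (¼ - ⅛*2304))/7599 = 93305884*(113 + (¼ - 288))/7599 = 93305884*(113 - 1151/4)/7599 = (93305884/7599)*(-699/4) = -5435067743/2533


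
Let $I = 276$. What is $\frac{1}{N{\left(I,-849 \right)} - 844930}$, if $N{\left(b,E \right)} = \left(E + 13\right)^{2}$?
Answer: $- \frac{1}{146034} \approx -6.8477 \cdot 10^{-6}$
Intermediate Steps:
$N{\left(b,E \right)} = \left(13 + E\right)^{2}$
$\frac{1}{N{\left(I,-849 \right)} - 844930} = \frac{1}{\left(13 - 849\right)^{2} - 844930} = \frac{1}{\left(-836\right)^{2} - 844930} = \frac{1}{698896 - 844930} = \frac{1}{-146034} = - \frac{1}{146034}$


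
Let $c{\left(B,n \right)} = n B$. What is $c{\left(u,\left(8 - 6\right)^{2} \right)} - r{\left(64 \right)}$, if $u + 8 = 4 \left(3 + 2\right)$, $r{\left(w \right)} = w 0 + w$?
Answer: $-16$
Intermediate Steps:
$r{\left(w \right)} = w$ ($r{\left(w \right)} = 0 + w = w$)
$u = 12$ ($u = -8 + 4 \left(3 + 2\right) = -8 + 4 \cdot 5 = -8 + 20 = 12$)
$c{\left(B,n \right)} = B n$
$c{\left(u,\left(8 - 6\right)^{2} \right)} - r{\left(64 \right)} = 12 \left(8 - 6\right)^{2} - 64 = 12 \cdot 2^{2} - 64 = 12 \cdot 4 - 64 = 48 - 64 = -16$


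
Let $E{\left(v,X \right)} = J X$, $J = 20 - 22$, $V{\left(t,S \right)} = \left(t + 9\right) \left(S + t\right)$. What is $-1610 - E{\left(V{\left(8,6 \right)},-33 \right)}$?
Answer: $-1676$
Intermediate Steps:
$V{\left(t,S \right)} = \left(9 + t\right) \left(S + t\right)$
$J = -2$ ($J = 20 - 22 = -2$)
$E{\left(v,X \right)} = - 2 X$
$-1610 - E{\left(V{\left(8,6 \right)},-33 \right)} = -1610 - \left(-2\right) \left(-33\right) = -1610 - 66 = -1676$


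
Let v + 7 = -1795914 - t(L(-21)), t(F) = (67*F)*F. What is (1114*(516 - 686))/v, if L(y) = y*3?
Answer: 47345/515461 ≈ 0.091850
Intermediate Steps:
L(y) = 3*y
t(F) = 67*F²
v = -2061844 (v = -7 + (-1795914 - 67*(3*(-21))²) = -7 + (-1795914 - 67*(-63)²) = -7 + (-1795914 - 67*3969) = -7 + (-1795914 - 1*265923) = -7 + (-1795914 - 265923) = -7 - 2061837 = -2061844)
(1114*(516 - 686))/v = (1114*(516 - 686))/(-2061844) = (1114*(-170))*(-1/2061844) = -189380*(-1/2061844) = 47345/515461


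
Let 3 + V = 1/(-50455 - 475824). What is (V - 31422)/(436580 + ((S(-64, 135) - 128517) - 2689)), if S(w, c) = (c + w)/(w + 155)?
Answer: -115768223032/1124986337715 ≈ -0.10291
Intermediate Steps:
S(w, c) = (c + w)/(155 + w)
V = -1578838/526279 (V = -3 + 1/(-50455 - 475824) = -3 + 1/(-526279) = -3 - 1/526279 = -1578838/526279 ≈ -3.0000)
(V - 31422)/(436580 + ((S(-64, 135) - 128517) - 2689)) = (-1578838/526279 - 31422)/(436580 + (((135 - 64)/(155 - 64) - 128517) - 2689)) = -16538317576/(526279*(436580 + ((71/91 - 128517) - 2689))) = -16538317576/(526279*(436580 + (-11694976/91 - 2689))) = -16538317576/(526279*(436580 - 11939675/91)) = -16538317576/(526279*27789105/91) = -16538317576/526279*91/27789105 = -115768223032/1124986337715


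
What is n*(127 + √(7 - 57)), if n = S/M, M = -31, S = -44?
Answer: 5588/31 + 220*I*√2/31 ≈ 180.26 + 10.036*I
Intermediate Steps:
n = 44/31 (n = -44/(-31) = -44*(-1/31) = 44/31 ≈ 1.4194)
n*(127 + √(7 - 57)) = 44*(127 + √(7 - 57))/31 = 44*(127 + √(-50))/31 = 44*(127 + 5*I*√2)/31 = 5588/31 + 220*I*√2/31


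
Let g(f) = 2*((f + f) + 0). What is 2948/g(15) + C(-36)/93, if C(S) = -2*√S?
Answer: 737/15 - 4*I/31 ≈ 49.133 - 0.12903*I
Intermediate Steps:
g(f) = 4*f (g(f) = 2*(2*f + 0) = 2*(2*f) = 4*f)
2948/g(15) + C(-36)/93 = 2948/((4*15)) - 12*I/93 = 2948/60 - 12*I*(1/93) = 2948*(1/60) - 12*I*(1/93) = 737/15 - 4*I/31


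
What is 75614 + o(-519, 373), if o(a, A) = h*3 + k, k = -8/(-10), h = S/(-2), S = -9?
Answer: 756283/10 ≈ 75628.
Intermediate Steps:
h = 9/2 (h = -9/(-2) = -9*(-½) = 9/2 ≈ 4.5000)
k = ⅘ (k = -8*(-⅒) = ⅘ ≈ 0.80000)
o(a, A) = 143/10 (o(a, A) = (9/2)*3 + ⅘ = 27/2 + ⅘ = 143/10)
75614 + o(-519, 373) = 75614 + 143/10 = 756283/10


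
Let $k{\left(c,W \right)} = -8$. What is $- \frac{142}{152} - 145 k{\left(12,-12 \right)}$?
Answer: $\frac{88089}{76} \approx 1159.1$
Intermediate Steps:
$- \frac{142}{152} - 145 k{\left(12,-12 \right)} = - \frac{142}{152} - -1160 = \left(-142\right) \frac{1}{152} + 1160 = - \frac{71}{76} + 1160 = \frac{88089}{76}$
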